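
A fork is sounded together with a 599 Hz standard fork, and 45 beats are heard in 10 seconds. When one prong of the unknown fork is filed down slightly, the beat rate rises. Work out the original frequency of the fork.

603.5 Hz

Beat frequency = 45/10 = 4.5 Hz.
|f − 599| = 4.5, so the fork was at either 594.5 Hz or 603.5 Hz.
Filing a prong removes mass and raises the fork's frequency; the adjustment raises the fork's frequency.
The beat rate rose, so the adjustment moved the fork further from 599 Hz — it was already above the reference.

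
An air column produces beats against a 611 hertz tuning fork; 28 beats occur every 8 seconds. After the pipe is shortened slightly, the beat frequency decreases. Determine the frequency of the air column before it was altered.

Beat frequency = 28/8 = 3.5 Hz.
|f − 611| = 3.5, so the air column was at either 607.5 Hz or 614.5 Hz.
A shorter pipe has a higher fundamental; the adjustment raises the air column's frequency.
The beat rate fell, so the adjustment moved the air column toward 611 Hz — it must have started below the reference.

607.5 Hz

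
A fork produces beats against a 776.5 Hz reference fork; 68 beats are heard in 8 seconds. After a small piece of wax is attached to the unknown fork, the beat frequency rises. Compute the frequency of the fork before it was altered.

Beat frequency = 68/8 = 8.5 Hz.
|f − 776.5| = 8.5, so the fork was at either 768 Hz or 785 Hz.
Loading a fork with wax lowers its frequency; the adjustment lowers the fork's frequency.
The beat rate rose, so the adjustment moved the fork further from 776.5 Hz — it was already below the reference.

768 Hz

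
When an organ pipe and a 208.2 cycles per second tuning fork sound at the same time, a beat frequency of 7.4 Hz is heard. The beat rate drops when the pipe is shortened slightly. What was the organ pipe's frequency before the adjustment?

200.8 Hz

|f − 208.2| = 7.4, so the organ pipe was at either 200.8 Hz or 215.6 Hz.
A shorter pipe has a higher fundamental; the adjustment raises the organ pipe's frequency.
The beat rate fell, so the adjustment moved the organ pipe toward 208.2 Hz — it must have started below the reference.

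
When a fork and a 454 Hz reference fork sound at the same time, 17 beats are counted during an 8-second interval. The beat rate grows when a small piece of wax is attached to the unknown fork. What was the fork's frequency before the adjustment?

451.875 Hz

Beat frequency = 17/8 = 2.125 Hz.
|f − 454| = 2.125, so the fork was at either 451.875 Hz or 456.125 Hz.
Loading a fork with wax lowers its frequency; the adjustment lowers the fork's frequency.
The beat rate rose, so the adjustment moved the fork further from 454 Hz — it was already below the reference.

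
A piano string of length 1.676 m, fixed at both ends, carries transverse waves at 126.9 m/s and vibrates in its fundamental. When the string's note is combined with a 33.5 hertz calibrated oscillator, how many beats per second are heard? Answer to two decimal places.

For a string fixed at both ends, f_n = n·v/(2L) = 1·126.9/(2·1.676) = 37.8580 Hz.
f_beat = |37.8580 − 33.5| = 4.36 Hz.

4.36 Hz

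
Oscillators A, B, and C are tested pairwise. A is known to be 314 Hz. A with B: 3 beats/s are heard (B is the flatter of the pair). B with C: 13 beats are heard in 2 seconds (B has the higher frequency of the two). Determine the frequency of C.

B is below A, so f_B = 314 − 3 = 311 Hz.
B–C: Beat frequency = 13/2 = 6.5 Hz.
C is below B, so f_C = 311 − 6.5 = 304.5 Hz.

304.5 Hz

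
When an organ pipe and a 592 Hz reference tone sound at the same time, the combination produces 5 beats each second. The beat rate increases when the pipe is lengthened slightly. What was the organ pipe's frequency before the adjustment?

|f − 592| = 5, so the organ pipe was at either 587 Hz or 597 Hz.
A longer pipe has a lower fundamental; the adjustment lowers the organ pipe's frequency.
The beat rate rose, so the adjustment moved the organ pipe further from 592 Hz — it was already below the reference.

587 Hz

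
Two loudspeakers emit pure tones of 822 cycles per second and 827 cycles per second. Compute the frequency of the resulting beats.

5 Hz

f_beat = |f₁ − f₂|.
|822 − 827| = 5 Hz.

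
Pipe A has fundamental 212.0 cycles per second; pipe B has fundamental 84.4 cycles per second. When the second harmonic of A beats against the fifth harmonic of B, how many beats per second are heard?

Second harmonic of the first: 2·212.0 = 424.0 Hz.
Fifth harmonic of the second: 5·84.4 = 422.0 Hz.
f_beat = |424.0 − 422.0| = 2.0 Hz.

2.0 Hz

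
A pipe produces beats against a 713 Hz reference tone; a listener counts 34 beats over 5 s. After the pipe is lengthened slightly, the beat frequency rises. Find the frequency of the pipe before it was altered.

Beat frequency = 34/5 = 6.8 Hz.
|f − 713| = 6.8, so the pipe was at either 706.2 Hz or 719.8 Hz.
A longer pipe has a lower fundamental; the adjustment lowers the pipe's frequency.
The beat rate rose, so the adjustment moved the pipe further from 713 Hz — it was already below the reference.

706.2 Hz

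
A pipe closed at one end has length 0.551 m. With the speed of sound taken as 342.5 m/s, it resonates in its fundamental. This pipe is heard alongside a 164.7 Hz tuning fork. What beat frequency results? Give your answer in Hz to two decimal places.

Closed pipe (odd harmonics): f_n = n·v/(4L) = 1·342.5/(4·0.551) = 155.3993 Hz.
f_beat = |155.3993 − 164.7| = 9.30 Hz.

9.30 Hz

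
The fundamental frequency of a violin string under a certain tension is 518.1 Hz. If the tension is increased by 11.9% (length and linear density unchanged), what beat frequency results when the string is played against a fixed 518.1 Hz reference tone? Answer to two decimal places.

For a string, f ∝ √T, so the new frequency is 518.1·√1.119 = 548.0607 Hz.
f_beat = |548.0607 − 518.1| = 29.96 Hz.

29.96 Hz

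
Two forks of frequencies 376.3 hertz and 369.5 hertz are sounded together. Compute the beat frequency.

6.8 Hz

f_beat = |f₁ − f₂|.
|376.3 − 369.5| = 6.8 Hz.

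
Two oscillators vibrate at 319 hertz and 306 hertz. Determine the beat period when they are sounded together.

f_beat = |319 − 306| = 13 Hz.
Beat period T = 1 / f_beat = 1 / 13 s.

0.077 s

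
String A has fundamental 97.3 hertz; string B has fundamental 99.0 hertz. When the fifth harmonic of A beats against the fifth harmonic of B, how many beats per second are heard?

8.5 Hz

Fifth harmonic of the first: 5·97.3 = 486.5 Hz.
Fifth harmonic of the second: 5·99.0 = 495.0 Hz.
f_beat = |486.5 − 495.0| = 8.5 Hz.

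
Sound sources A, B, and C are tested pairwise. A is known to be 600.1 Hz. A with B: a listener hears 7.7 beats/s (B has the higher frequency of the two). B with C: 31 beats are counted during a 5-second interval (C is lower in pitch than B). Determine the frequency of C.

B is above A, so f_B = 600.1 + 7.7 = 607.8 Hz.
B–C: Beat frequency = 31/5 = 6.2 Hz.
C is below B, so f_C = 607.8 − 6.2 = 601.6 Hz.

601.6 Hz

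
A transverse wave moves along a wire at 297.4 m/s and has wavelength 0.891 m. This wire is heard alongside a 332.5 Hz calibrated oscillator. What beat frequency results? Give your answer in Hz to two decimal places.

1.28 Hz

Source frequency f = v/λ = 297.4/0.891 = 333.7823 Hz.
f_beat = |333.7823 − 332.5| = 1.28 Hz.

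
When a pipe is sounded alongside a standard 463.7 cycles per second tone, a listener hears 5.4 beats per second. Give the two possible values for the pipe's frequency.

458.3 Hz or 469.1 Hz

|f − 463.7| = 5.4, so f = 463.7 ± 5.4.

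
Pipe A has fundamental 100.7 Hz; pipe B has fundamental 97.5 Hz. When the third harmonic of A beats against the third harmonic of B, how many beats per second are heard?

Third harmonic of the first: 3·100.7 = 302.1 Hz.
Third harmonic of the second: 3·97.5 = 292.5 Hz.
f_beat = |302.1 − 292.5| = 9.6 Hz.

9.6 Hz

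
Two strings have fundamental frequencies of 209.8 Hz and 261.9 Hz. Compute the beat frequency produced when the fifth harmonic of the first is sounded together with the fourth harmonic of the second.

Fifth harmonic of the first: 5·209.8 = 1049.0 Hz.
Fourth harmonic of the second: 4·261.9 = 1047.6 Hz.
f_beat = |1049.0 − 1047.6| = 1.4 Hz.

1.4 Hz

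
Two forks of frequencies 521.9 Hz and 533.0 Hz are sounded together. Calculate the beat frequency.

Beats arise from superposition of two nearby frequencies; the beat rate is |f₁ − f₂|.
|521.9 − 533.0| = 11.1 Hz.

11.1 Hz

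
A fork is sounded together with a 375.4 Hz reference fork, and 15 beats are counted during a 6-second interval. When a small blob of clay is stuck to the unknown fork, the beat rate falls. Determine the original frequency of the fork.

Beat frequency = 15/6 = 2.5 Hz.
|f − 375.4| = 2.5, so the fork was at either 372.9 Hz or 377.9 Hz.
Adding mass to a fork lowers its frequency; the adjustment lowers the fork's frequency.
The beat rate fell, so the adjustment moved the fork toward 375.4 Hz — it must have started above the reference.

377.9 Hz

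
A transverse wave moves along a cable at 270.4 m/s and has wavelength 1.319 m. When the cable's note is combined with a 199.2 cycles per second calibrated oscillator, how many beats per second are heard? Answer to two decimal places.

5.80 Hz

Source frequency f = v/λ = 270.4/1.319 = 205.0038 Hz.
f_beat = |205.0038 − 199.2| = 5.80 Hz.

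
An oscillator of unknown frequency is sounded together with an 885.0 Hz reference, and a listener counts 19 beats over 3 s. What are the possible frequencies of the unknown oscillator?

Beat frequency = 19/3 = 6.3333 Hz.
|f − 885.0| = 6.3333, so f = 885.0 ± 6.3333.

878.6667 Hz or 891.3333 Hz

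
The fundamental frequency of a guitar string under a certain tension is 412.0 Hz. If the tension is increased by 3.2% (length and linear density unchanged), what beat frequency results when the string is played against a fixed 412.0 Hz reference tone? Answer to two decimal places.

For a string, f ∝ √T, so the new frequency is 412.0·√1.032 = 418.5401 Hz.
f_beat = |418.5401 − 412.0| = 6.54 Hz.

6.54 Hz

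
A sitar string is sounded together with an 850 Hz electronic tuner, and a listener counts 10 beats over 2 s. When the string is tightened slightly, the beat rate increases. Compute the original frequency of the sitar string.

Beat frequency = 10/2 = 5 Hz.
|f − 850| = 5, so the sitar string was at either 845 Hz or 855 Hz.
Increasing tension raises a string's frequency; the adjustment raises the sitar string's frequency.
The beat rate rose, so the adjustment moved the sitar string further from 850 Hz — it was already above the reference.

855 Hz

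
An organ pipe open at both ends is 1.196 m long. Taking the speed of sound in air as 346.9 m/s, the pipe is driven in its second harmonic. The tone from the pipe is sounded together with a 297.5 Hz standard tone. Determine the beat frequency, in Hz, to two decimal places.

Open pipe: f_n = n·v/(2L) = 2·346.9/(2·1.196) = 290.0502 Hz.
f_beat = |290.0502 − 297.5| = 7.45 Hz.

7.45 Hz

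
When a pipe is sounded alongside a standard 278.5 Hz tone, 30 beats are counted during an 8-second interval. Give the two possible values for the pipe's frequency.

Beat frequency = 30/8 = 3.75 Hz.
|f − 278.5| = 3.75, so f = 278.5 ± 3.75.

274.75 Hz or 282.25 Hz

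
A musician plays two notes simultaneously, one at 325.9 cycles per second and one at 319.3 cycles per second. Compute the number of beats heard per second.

f_beat = |f₁ − f₂|.
|325.9 − 319.3| = 6.6 Hz.

6.6 Hz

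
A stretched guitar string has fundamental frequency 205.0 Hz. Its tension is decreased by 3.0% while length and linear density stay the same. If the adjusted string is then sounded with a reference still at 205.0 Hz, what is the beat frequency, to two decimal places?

For a string, f ∝ √T, so the new frequency is 205.0·√0.970 = 201.9016 Hz.
f_beat = |201.9016 − 205.0| = 3.10 Hz.

3.10 Hz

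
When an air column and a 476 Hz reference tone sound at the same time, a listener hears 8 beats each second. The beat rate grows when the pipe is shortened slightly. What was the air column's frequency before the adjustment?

484 Hz

|f − 476| = 8, so the air column was at either 468 Hz or 484 Hz.
A shorter pipe has a higher fundamental; the adjustment raises the air column's frequency.
The beat rate rose, so the adjustment moved the air column further from 476 Hz — it was already above the reference.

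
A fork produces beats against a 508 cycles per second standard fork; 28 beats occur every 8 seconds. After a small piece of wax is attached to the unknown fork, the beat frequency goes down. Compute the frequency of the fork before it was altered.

Beat frequency = 28/8 = 3.5 Hz.
|f − 508| = 3.5, so the fork was at either 504.5 Hz or 511.5 Hz.
Loading a fork with wax lowers its frequency; the adjustment lowers the fork's frequency.
The beat rate fell, so the adjustment moved the fork toward 508 Hz — it must have started above the reference.

511.5 Hz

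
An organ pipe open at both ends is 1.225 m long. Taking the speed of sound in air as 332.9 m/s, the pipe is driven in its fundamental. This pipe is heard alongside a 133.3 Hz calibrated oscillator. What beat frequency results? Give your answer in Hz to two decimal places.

Open pipe: f_n = n·v/(2L) = 1·332.9/(2·1.225) = 135.8776 Hz.
f_beat = |135.8776 − 133.3| = 2.58 Hz.

2.58 Hz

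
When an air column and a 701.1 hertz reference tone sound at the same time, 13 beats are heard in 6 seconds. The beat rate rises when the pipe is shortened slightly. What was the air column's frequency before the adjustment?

Beat frequency = 13/6 = 2.1667 Hz.
|f − 701.1| = 2.1667, so the air column was at either 698.9333 Hz or 703.2667 Hz.
A shorter pipe has a higher fundamental; the adjustment raises the air column's frequency.
The beat rate rose, so the adjustment moved the air column further from 701.1 Hz — it was already above the reference.

703.2667 Hz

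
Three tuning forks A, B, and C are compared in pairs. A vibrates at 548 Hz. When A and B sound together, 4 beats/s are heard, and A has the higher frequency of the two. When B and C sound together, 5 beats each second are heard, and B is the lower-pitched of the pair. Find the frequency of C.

549 Hz

B is below A, so f_B = 548 − 4 = 544 Hz.
C is above B, so f_C = 544 + 5 = 549 Hz.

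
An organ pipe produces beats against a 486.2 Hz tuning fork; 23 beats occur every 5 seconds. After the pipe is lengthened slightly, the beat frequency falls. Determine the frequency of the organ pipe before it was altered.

Beat frequency = 23/5 = 4.6 Hz.
|f − 486.2| = 4.6, so the organ pipe was at either 481.6 Hz or 490.8 Hz.
A longer pipe has a lower fundamental; the adjustment lowers the organ pipe's frequency.
The beat rate fell, so the adjustment moved the organ pipe toward 486.2 Hz — it must have started above the reference.

490.8 Hz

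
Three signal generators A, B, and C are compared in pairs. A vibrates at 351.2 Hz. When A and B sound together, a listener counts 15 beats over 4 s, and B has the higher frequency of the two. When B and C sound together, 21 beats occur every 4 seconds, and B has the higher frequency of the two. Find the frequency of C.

349.7 Hz

A–B: Beat frequency = 15/4 = 3.75 Hz.
B is above A, so f_B = 351.2 + 3.75 = 354.95 Hz.
B–C: Beat frequency = 21/4 = 5.25 Hz.
C is below B, so f_C = 354.95 − 5.25 = 349.7 Hz.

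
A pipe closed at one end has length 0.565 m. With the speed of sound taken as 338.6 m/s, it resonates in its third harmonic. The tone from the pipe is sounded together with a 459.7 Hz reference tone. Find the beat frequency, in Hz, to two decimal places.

10.23 Hz

Closed pipe (odd harmonics): f_n = n·v/(4L) = 3·338.6/(4·0.565) = 449.4690 Hz.
f_beat = |449.4690 − 459.7| = 10.23 Hz.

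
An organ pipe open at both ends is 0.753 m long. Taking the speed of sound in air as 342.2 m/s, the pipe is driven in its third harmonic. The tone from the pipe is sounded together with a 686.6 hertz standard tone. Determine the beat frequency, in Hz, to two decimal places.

Open pipe: f_n = n·v/(2L) = 3·342.2/(2·0.753) = 681.6733 Hz.
f_beat = |681.6733 − 686.6| = 4.93 Hz.

4.93 Hz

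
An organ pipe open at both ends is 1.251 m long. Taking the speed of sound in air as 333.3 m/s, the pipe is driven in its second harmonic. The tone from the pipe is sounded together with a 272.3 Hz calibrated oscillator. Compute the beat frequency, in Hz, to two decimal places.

Open pipe: f_n = n·v/(2L) = 2·333.3/(2·1.251) = 266.4269 Hz.
f_beat = |266.4269 − 272.3| = 5.87 Hz.

5.87 Hz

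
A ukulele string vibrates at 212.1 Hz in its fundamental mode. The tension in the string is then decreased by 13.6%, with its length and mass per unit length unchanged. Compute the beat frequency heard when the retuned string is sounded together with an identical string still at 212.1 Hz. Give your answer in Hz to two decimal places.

For a string, f ∝ √T, so the new frequency is 212.1·√0.864 = 197.1503 Hz.
f_beat = |197.1503 − 212.1| = 14.95 Hz.

14.95 Hz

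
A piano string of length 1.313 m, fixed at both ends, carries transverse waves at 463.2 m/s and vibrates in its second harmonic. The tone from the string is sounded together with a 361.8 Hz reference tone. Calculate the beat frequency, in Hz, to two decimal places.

For a string fixed at both ends, f_n = n·v/(2L) = 2·463.2/(2·1.313) = 352.7799 Hz.
f_beat = |352.7799 − 361.8| = 9.02 Hz.

9.02 Hz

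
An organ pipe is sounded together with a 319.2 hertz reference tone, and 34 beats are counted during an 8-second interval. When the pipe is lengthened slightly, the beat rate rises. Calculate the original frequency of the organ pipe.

314.95 Hz

Beat frequency = 34/8 = 4.25 Hz.
|f − 319.2| = 4.25, so the organ pipe was at either 314.95 Hz or 323.45 Hz.
A longer pipe has a lower fundamental; the adjustment lowers the organ pipe's frequency.
The beat rate rose, so the adjustment moved the organ pipe further from 319.2 Hz — it was already below the reference.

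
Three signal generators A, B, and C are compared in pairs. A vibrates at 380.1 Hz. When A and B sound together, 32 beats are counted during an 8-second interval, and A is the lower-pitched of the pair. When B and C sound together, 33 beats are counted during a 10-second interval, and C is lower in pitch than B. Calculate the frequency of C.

A–B: Beat frequency = 32/8 = 4 Hz.
B is above A, so f_B = 380.1 + 4 = 384.1 Hz.
B–C: Beat frequency = 33/10 = 3.3 Hz.
C is below B, so f_C = 384.1 − 3.3 = 380.8 Hz.

380.8 Hz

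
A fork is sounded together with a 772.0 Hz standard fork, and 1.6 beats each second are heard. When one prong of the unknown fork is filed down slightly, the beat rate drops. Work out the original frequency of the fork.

|f − 772.0| = 1.6, so the fork was at either 770.4 Hz or 773.6 Hz.
Filing a prong removes mass and raises the fork's frequency; the adjustment raises the fork's frequency.
The beat rate fell, so the adjustment moved the fork toward 772.0 Hz — it must have started below the reference.

770.4 Hz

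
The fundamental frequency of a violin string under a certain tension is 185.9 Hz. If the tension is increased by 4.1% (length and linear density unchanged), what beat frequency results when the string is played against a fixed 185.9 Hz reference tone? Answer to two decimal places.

3.77 Hz

For a string, f ∝ √T, so the new frequency is 185.9·√1.041 = 189.6727 Hz.
f_beat = |189.6727 − 185.9| = 3.77 Hz.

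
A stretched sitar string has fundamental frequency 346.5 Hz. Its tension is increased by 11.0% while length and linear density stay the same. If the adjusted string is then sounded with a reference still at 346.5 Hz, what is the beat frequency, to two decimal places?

18.56 Hz

For a string, f ∝ √T, so the new frequency is 346.5·√1.110 = 365.0604 Hz.
f_beat = |365.0604 − 346.5| = 18.56 Hz.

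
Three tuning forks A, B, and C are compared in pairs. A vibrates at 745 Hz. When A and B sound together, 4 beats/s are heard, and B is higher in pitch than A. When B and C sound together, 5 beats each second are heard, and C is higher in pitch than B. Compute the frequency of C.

754 Hz

B is above A, so f_B = 745 + 4 = 749 Hz.
C is above B, so f_C = 749 + 5 = 754 Hz.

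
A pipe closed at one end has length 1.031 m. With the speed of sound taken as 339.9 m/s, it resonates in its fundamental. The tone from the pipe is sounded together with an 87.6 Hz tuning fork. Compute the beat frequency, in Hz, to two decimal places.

5.18 Hz

Closed pipe (odd harmonics): f_n = n·v/(4L) = 1·339.9/(4·1.031) = 82.4200 Hz.
f_beat = |82.4200 − 87.6| = 5.18 Hz.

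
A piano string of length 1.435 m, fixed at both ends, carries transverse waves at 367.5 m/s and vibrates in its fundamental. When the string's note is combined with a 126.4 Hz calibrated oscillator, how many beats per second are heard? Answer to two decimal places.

1.65 Hz

For a string fixed at both ends, f_n = n·v/(2L) = 1·367.5/(2·1.435) = 128.0488 Hz.
f_beat = |128.0488 − 126.4| = 1.65 Hz.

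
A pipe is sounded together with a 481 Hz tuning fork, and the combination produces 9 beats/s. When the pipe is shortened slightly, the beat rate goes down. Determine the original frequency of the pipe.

472 Hz

|f − 481| = 9, so the pipe was at either 472 Hz or 490 Hz.
A shorter pipe has a higher fundamental; the adjustment raises the pipe's frequency.
The beat rate fell, so the adjustment moved the pipe toward 481 Hz — it must have started below the reference.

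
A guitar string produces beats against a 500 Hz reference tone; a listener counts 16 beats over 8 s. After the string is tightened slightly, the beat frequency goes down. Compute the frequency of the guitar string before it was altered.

Beat frequency = 16/8 = 2 Hz.
|f − 500| = 2, so the guitar string was at either 498 Hz or 502 Hz.
Increasing tension raises a string's frequency; the adjustment raises the guitar string's frequency.
The beat rate fell, so the adjustment moved the guitar string toward 500 Hz — it must have started below the reference.

498 Hz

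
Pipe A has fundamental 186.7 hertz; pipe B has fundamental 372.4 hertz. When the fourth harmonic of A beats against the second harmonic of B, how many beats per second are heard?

Fourth harmonic of the first: 4·186.7 = 746.8 Hz.
Second harmonic of the second: 2·372.4 = 744.8 Hz.
f_beat = |746.8 − 744.8| = 2.0 Hz.

2.0 Hz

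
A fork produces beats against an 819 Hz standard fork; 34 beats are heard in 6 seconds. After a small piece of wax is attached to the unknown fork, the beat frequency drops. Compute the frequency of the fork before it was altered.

Beat frequency = 34/6 = 5.6667 Hz.
|f − 819| = 5.6667, so the fork was at either 813.3333 Hz or 824.6667 Hz.
Loading a fork with wax lowers its frequency; the adjustment lowers the fork's frequency.
The beat rate fell, so the adjustment moved the fork toward 819 Hz — it must have started above the reference.

824.6667 Hz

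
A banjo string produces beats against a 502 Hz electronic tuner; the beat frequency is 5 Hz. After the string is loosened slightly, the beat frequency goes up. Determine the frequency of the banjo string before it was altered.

|f − 502| = 5, so the banjo string was at either 497 Hz or 507 Hz.
Reducing tension lowers a string's frequency; the adjustment lowers the banjo string's frequency.
The beat rate rose, so the adjustment moved the banjo string further from 502 Hz — it was already below the reference.

497 Hz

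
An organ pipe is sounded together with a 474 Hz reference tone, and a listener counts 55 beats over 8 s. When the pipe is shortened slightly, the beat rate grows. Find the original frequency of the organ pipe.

Beat frequency = 55/8 = 6.875 Hz.
|f − 474| = 6.875, so the organ pipe was at either 467.125 Hz or 480.875 Hz.
A shorter pipe has a higher fundamental; the adjustment raises the organ pipe's frequency.
The beat rate rose, so the adjustment moved the organ pipe further from 474 Hz — it was already above the reference.

480.875 Hz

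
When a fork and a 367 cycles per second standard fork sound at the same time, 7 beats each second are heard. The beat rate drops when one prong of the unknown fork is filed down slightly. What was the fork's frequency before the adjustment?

360 Hz

|f − 367| = 7, so the fork was at either 360 Hz or 374 Hz.
Filing a prong removes mass and raises the fork's frequency; the adjustment raises the fork's frequency.
The beat rate fell, so the adjustment moved the fork toward 367 Hz — it must have started below the reference.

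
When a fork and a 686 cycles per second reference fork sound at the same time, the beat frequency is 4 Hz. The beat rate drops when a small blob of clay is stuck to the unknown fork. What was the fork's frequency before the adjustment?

690 Hz

|f − 686| = 4, so the fork was at either 682 Hz or 690 Hz.
Adding mass to a fork lowers its frequency; the adjustment lowers the fork's frequency.
The beat rate fell, so the adjustment moved the fork toward 686 Hz — it must have started above the reference.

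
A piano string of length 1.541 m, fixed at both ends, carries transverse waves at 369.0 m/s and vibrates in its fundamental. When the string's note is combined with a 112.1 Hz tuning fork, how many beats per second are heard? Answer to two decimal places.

7.63 Hz

For a string fixed at both ends, f_n = n·v/(2L) = 1·369.0/(2·1.541) = 119.7274 Hz.
f_beat = |119.7274 − 112.1| = 7.63 Hz.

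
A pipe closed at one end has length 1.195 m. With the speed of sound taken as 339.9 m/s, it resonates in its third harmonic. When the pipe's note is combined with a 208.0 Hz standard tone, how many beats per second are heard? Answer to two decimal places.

Closed pipe (odd harmonics): f_n = n·v/(4L) = 3·339.9/(4·1.195) = 213.3264 Hz.
f_beat = |213.3264 − 208.0| = 5.33 Hz.

5.33 Hz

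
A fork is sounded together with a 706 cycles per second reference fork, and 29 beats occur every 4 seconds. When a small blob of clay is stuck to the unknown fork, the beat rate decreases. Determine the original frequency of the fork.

713.25 Hz

Beat frequency = 29/4 = 7.25 Hz.
|f − 706| = 7.25, so the fork was at either 698.75 Hz or 713.25 Hz.
Adding mass to a fork lowers its frequency; the adjustment lowers the fork's frequency.
The beat rate fell, so the adjustment moved the fork toward 706 Hz — it must have started above the reference.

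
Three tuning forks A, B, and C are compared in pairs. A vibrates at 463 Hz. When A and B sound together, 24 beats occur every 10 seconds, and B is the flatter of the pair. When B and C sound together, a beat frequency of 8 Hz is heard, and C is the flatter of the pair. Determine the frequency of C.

A–B: Beat frequency = 24/10 = 2.4 Hz.
B is below A, so f_B = 463 − 2.4 = 460.6 Hz.
C is below B, so f_C = 460.6 − 8 = 452.6 Hz.

452.6 Hz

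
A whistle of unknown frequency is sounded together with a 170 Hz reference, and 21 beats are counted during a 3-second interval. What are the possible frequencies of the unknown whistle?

Beat frequency = 21/3 = 7 Hz.
|f − 170| = 7, so f = 170 ± 7.

163 Hz or 177 Hz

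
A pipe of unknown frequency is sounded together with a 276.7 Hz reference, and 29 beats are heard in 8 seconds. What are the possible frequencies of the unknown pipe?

273.075 Hz or 280.325 Hz

Beat frequency = 29/8 = 3.625 Hz.
|f − 276.7| = 3.625, so f = 276.7 ± 3.625.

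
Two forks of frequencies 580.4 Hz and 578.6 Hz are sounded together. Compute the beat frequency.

1.8 Hz

Beats arise from superposition of two nearby frequencies; the beat rate is |f₁ − f₂|.
|580.4 − 578.6| = 1.8 Hz.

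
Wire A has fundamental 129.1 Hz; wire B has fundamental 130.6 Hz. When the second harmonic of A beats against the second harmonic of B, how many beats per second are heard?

3.0 Hz

Second harmonic of the first: 2·129.1 = 258.2 Hz.
Second harmonic of the second: 2·130.6 = 261.2 Hz.
f_beat = |258.2 − 261.2| = 3.0 Hz.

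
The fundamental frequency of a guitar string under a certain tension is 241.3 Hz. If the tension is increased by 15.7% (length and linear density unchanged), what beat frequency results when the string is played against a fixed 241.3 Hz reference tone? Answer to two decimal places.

For a string, f ∝ √T, so the new frequency is 241.3·√1.157 = 259.5518 Hz.
f_beat = |259.5518 − 241.3| = 18.25 Hz.

18.25 Hz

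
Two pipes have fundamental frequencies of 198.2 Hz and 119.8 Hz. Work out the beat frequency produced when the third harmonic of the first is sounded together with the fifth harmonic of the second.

4.4 Hz

Third harmonic of the first: 3·198.2 = 594.6 Hz.
Fifth harmonic of the second: 5·119.8 = 599.0 Hz.
f_beat = |594.6 − 599.0| = 4.4 Hz.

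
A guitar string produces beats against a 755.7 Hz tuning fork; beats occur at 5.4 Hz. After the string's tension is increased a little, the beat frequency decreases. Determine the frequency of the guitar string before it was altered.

750.3 Hz

|f − 755.7| = 5.4, so the guitar string was at either 750.3 Hz or 761.1 Hz.
Higher tension means higher frequency; the adjustment raises the guitar string's frequency.
The beat rate fell, so the adjustment moved the guitar string toward 755.7 Hz — it must have started below the reference.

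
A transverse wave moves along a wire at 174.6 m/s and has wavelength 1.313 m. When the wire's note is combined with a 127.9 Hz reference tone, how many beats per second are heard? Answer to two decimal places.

Source frequency f = v/λ = 174.6/1.313 = 132.9779 Hz.
f_beat = |132.9779 − 127.9| = 5.08 Hz.

5.08 Hz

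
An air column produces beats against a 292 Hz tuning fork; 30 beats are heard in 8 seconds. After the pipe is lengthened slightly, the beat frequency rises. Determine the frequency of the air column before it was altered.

288.25 Hz

Beat frequency = 30/8 = 3.75 Hz.
|f − 292| = 3.75, so the air column was at either 288.25 Hz or 295.75 Hz.
A longer pipe has a lower fundamental; the adjustment lowers the air column's frequency.
The beat rate rose, so the adjustment moved the air column further from 292 Hz — it was already below the reference.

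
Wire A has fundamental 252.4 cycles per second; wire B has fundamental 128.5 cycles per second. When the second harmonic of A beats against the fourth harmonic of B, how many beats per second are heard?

Second harmonic of the first: 2·252.4 = 504.8 Hz.
Fourth harmonic of the second: 4·128.5 = 514.0 Hz.
f_beat = |504.8 − 514.0| = 9.2 Hz.

9.2 Hz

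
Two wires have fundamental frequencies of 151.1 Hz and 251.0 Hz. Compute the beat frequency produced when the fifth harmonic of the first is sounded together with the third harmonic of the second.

2.5 Hz

Fifth harmonic of the first: 5·151.1 = 755.5 Hz.
Third harmonic of the second: 3·251.0 = 753.0 Hz.
f_beat = |755.5 − 753.0| = 2.5 Hz.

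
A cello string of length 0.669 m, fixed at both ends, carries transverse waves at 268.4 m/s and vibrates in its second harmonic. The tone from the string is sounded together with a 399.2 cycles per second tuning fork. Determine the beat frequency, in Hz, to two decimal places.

For a string fixed at both ends, f_n = n·v/(2L) = 2·268.4/(2·0.669) = 401.1958 Hz.
f_beat = |401.1958 − 399.2| = 2.00 Hz.

2.00 Hz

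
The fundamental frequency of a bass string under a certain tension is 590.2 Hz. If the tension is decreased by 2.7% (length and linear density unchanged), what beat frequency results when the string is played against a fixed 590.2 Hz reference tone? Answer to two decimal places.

8.02 Hz

For a string, f ∝ √T, so the new frequency is 590.2·√0.973 = 582.1778 Hz.
f_beat = |582.1778 − 590.2| = 8.02 Hz.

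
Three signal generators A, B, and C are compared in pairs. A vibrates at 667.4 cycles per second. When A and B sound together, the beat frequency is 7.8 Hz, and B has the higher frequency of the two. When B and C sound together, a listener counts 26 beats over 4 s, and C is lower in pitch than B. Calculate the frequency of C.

668.7 Hz

B is above A, so f_B = 667.4 + 7.8 = 675.2 Hz.
B–C: Beat frequency = 26/4 = 6.5 Hz.
C is below B, so f_C = 675.2 − 6.5 = 668.7 Hz.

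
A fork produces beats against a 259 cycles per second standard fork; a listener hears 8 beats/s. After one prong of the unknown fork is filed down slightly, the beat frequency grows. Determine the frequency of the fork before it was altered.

|f − 259| = 8, so the fork was at either 251 Hz or 267 Hz.
Filing a prong removes mass and raises the fork's frequency; the adjustment raises the fork's frequency.
The beat rate rose, so the adjustment moved the fork further from 259 Hz — it was already above the reference.

267 Hz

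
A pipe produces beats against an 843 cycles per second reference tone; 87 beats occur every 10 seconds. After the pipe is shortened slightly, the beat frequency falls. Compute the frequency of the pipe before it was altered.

Beat frequency = 87/10 = 8.7 Hz.
|f − 843| = 8.7, so the pipe was at either 834.3 Hz or 851.7 Hz.
A shorter pipe has a higher fundamental; the adjustment raises the pipe's frequency.
The beat rate fell, so the adjustment moved the pipe toward 843 Hz — it must have started below the reference.

834.3 Hz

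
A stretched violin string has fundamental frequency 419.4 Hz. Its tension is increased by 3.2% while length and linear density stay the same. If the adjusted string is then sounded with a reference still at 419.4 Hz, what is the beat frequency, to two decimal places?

For a string, f ∝ √T, so the new frequency is 419.4·√1.032 = 426.0576 Hz.
f_beat = |426.0576 − 419.4| = 6.66 Hz.

6.66 Hz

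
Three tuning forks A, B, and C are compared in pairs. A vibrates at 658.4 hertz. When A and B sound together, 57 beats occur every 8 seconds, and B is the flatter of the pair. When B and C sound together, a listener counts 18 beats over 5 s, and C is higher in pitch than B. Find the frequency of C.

654.875 Hz

A–B: Beat frequency = 57/8 = 7.125 Hz.
B is below A, so f_B = 658.4 − 7.125 = 651.275 Hz.
B–C: Beat frequency = 18/5 = 3.6 Hz.
C is above B, so f_C = 651.275 + 3.6 = 654.875 Hz.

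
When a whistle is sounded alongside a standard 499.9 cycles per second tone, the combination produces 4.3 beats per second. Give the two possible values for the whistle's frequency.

|f − 499.9| = 4.3, so f = 499.9 ± 4.3.

495.6 Hz or 504.2 Hz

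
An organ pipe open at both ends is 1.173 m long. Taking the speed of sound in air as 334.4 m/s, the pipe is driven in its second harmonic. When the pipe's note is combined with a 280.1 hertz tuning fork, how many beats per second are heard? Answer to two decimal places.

4.98 Hz

Open pipe: f_n = n·v/(2L) = 2·334.4/(2·1.173) = 285.0810 Hz.
f_beat = |285.0810 − 280.1| = 4.98 Hz.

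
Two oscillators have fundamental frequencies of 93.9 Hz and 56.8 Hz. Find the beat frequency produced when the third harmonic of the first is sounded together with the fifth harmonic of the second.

Third harmonic of the first: 3·93.9 = 281.7 Hz.
Fifth harmonic of the second: 5·56.8 = 284.0 Hz.
f_beat = |281.7 − 284.0| = 2.3 Hz.

2.3 Hz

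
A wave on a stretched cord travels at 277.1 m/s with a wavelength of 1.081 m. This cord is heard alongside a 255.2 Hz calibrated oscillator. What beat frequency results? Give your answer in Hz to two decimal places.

1.14 Hz

Source frequency f = v/λ = 277.1/1.081 = 256.3367 Hz.
f_beat = |256.3367 − 255.2| = 1.14 Hz.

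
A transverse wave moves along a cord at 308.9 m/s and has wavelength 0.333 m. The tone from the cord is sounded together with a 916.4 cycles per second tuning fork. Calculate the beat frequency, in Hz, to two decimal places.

Source frequency f = v/λ = 308.9/0.333 = 927.6276 Hz.
f_beat = |927.6276 − 916.4| = 11.23 Hz.

11.23 Hz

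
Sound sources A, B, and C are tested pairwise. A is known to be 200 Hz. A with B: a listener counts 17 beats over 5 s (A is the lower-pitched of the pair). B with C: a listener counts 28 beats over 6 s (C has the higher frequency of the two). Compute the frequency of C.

208.0667 Hz

A–B: Beat frequency = 17/5 = 3.4 Hz.
B is above A, so f_B = 200 + 3.4 = 203.4 Hz.
B–C: Beat frequency = 28/6 = 4.6667 Hz.
C is above B, so f_C = 203.4 + 4.6667 = 208.0667 Hz.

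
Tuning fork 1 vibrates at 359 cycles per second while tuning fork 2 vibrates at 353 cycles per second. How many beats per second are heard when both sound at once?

Beats arise from superposition of two nearby frequencies; the beat rate is |f₁ − f₂|.
|359 − 353| = 6 Hz.

6 Hz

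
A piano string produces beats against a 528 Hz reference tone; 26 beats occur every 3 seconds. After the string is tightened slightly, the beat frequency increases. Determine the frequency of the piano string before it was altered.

Beat frequency = 26/3 = 8.6667 Hz.
|f − 528| = 8.6667, so the piano string was at either 519.3333 Hz or 536.6667 Hz.
Increasing tension raises a string's frequency; the adjustment raises the piano string's frequency.
The beat rate rose, so the adjustment moved the piano string further from 528 Hz — it was already above the reference.

536.6667 Hz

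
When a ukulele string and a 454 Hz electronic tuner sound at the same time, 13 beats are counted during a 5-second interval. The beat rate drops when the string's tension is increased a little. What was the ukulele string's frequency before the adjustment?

451.4 Hz

Beat frequency = 13/5 = 2.6 Hz.
|f − 454| = 2.6, so the ukulele string was at either 451.4 Hz or 456.6 Hz.
Higher tension means higher frequency; the adjustment raises the ukulele string's frequency.
The beat rate fell, so the adjustment moved the ukulele string toward 454 Hz — it must have started below the reference.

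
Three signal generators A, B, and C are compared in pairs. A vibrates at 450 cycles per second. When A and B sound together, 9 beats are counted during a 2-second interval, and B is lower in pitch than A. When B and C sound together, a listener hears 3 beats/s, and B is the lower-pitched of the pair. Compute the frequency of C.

A–B: Beat frequency = 9/2 = 4.5 Hz.
B is below A, so f_B = 450 − 4.5 = 445.5 Hz.
C is above B, so f_C = 445.5 + 3 = 448.5 Hz.

448.5 Hz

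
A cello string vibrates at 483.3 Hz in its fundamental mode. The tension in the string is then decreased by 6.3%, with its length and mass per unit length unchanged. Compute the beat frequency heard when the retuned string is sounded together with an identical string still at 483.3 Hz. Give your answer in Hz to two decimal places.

For a string, f ∝ √T, so the new frequency is 483.3·√0.937 = 467.8284 Hz.
f_beat = |467.8284 − 483.3| = 15.47 Hz.

15.47 Hz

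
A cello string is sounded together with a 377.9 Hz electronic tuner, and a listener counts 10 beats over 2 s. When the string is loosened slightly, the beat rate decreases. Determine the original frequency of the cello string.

Beat frequency = 10/2 = 5 Hz.
|f − 377.9| = 5, so the cello string was at either 372.9 Hz or 382.9 Hz.
Reducing tension lowers a string's frequency; the adjustment lowers the cello string's frequency.
The beat rate fell, so the adjustment moved the cello string toward 377.9 Hz — it must have started above the reference.

382.9 Hz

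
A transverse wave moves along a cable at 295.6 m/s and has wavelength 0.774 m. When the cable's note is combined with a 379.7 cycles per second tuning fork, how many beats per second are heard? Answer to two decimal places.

2.21 Hz

Source frequency f = v/λ = 295.6/0.774 = 381.9121 Hz.
f_beat = |381.9121 − 379.7| = 2.21 Hz.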